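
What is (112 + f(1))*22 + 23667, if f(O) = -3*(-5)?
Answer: 26461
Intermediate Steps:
f(O) = 15
(112 + f(1))*22 + 23667 = (112 + 15)*22 + 23667 = 127*22 + 23667 = 2794 + 23667 = 26461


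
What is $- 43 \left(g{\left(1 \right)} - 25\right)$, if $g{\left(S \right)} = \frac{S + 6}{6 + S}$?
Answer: $1032$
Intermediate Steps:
$g{\left(S \right)} = 1$ ($g{\left(S \right)} = \frac{6 + S}{6 + S} = 1$)
$- 43 \left(g{\left(1 \right)} - 25\right) = - 43 \left(1 - 25\right) = \left(-43\right) \left(-24\right) = 1032$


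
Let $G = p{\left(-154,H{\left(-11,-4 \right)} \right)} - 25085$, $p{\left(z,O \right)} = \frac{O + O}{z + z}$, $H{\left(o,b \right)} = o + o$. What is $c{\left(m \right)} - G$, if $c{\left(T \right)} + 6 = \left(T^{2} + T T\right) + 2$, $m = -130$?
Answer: $\frac{412166}{7} \approx 58881.0$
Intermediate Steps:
$H{\left(o,b \right)} = 2 o$
$p{\left(z,O \right)} = \frac{O}{z}$ ($p{\left(z,O \right)} = \frac{2 O}{2 z} = 2 O \frac{1}{2 z} = \frac{O}{z}$)
$G = - \frac{175594}{7}$ ($G = \frac{2 \left(-11\right)}{-154} - 25085 = \left(-22\right) \left(- \frac{1}{154}\right) - 25085 = \frac{1}{7} - 25085 = - \frac{175594}{7} \approx -25085.0$)
$c{\left(T \right)} = -4 + 2 T^{2}$ ($c{\left(T \right)} = -6 + \left(\left(T^{2} + T T\right) + 2\right) = -6 + \left(\left(T^{2} + T^{2}\right) + 2\right) = -6 + \left(2 T^{2} + 2\right) = -6 + \left(2 + 2 T^{2}\right) = -4 + 2 T^{2}$)
$c{\left(m \right)} - G = \left(-4 + 2 \left(-130\right)^{2}\right) - - \frac{175594}{7} = \left(-4 + 2 \cdot 16900\right) + \frac{175594}{7} = \left(-4 + 33800\right) + \frac{175594}{7} = 33796 + \frac{175594}{7} = \frac{412166}{7}$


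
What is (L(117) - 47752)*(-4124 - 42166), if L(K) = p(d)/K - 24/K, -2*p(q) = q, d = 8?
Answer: 86207595160/39 ≈ 2.2105e+9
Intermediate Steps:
p(q) = -q/2
L(K) = -28/K (L(K) = (-1/2*8)/K - 24/K = -4/K - 24/K = -28/K)
(L(117) - 47752)*(-4124 - 42166) = (-28/117 - 47752)*(-4124 - 42166) = (-28*1/117 - 47752)*(-46290) = (-28/117 - 47752)*(-46290) = -5587012/117*(-46290) = 86207595160/39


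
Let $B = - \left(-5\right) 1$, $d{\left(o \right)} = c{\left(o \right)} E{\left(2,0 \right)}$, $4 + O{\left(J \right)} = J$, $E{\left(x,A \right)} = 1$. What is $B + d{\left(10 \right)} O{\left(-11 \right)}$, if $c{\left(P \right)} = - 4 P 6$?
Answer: $3605$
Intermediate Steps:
$c{\left(P \right)} = - 24 P$
$O{\left(J \right)} = -4 + J$
$d{\left(o \right)} = - 24 o$ ($d{\left(o \right)} = - 24 o 1 = - 24 o$)
$B = 5$ ($B = \left(-1\right) \left(-5\right) = 5$)
$B + d{\left(10 \right)} O{\left(-11 \right)} = 5 + \left(-24\right) 10 \left(-4 - 11\right) = 5 - -3600 = 5 + 3600 = 3605$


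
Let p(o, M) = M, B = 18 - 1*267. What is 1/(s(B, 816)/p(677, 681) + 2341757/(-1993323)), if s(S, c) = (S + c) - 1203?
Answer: -452484321/954163315 ≈ -0.47422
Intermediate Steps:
B = -249 (B = 18 - 267 = -249)
s(S, c) = -1203 + S + c
1/(s(B, 816)/p(677, 681) + 2341757/(-1993323)) = 1/((-1203 - 249 + 816)/681 + 2341757/(-1993323)) = 1/(-636*1/681 + 2341757*(-1/1993323)) = 1/(-212/227 - 2341757/1993323) = 1/(-954163315/452484321) = -452484321/954163315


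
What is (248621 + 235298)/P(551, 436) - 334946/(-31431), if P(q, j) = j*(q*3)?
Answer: 85536106619/7550857716 ≈ 11.328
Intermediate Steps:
P(q, j) = 3*j*q (P(q, j) = j*(3*q) = 3*j*q)
(248621 + 235298)/P(551, 436) - 334946/(-31431) = (248621 + 235298)/((3*436*551)) - 334946/(-31431) = 483919/720708 - 334946*(-1/31431) = 483919*(1/720708) + 334946/31431 = 483919/720708 + 334946/31431 = 85536106619/7550857716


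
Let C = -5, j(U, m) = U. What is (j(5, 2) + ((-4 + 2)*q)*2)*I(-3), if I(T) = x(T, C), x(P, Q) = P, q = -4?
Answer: -63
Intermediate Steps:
I(T) = T
(j(5, 2) + ((-4 + 2)*q)*2)*I(-3) = (5 + ((-4 + 2)*(-4))*2)*(-3) = (5 - 2*(-4)*2)*(-3) = (5 + 8*2)*(-3) = (5 + 16)*(-3) = 21*(-3) = -63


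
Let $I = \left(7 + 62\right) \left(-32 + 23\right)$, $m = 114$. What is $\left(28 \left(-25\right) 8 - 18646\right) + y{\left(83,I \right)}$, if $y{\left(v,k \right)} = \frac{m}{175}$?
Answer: $- \frac{4242936}{175} \approx -24245.0$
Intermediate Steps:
$I = -621$ ($I = 69 \left(-9\right) = -621$)
$y{\left(v,k \right)} = \frac{114}{175}$
$\left(28 \left(-25\right) 8 - 18646\right) + y{\left(83,I \right)} = \left(28 \left(-25\right) 8 - 18646\right) + \frac{114}{175} = \left(\left(-700\right) 8 - 18646\right) + \frac{114}{175} = \left(-5600 - 18646\right) + \frac{114}{175} = -24246 + \frac{114}{175} = - \frac{4242936}{175}$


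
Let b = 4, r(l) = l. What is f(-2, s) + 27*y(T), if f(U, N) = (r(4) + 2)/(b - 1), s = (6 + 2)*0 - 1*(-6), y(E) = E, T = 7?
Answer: 191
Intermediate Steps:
s = 6 (s = 8*0 + 6 = 0 + 6 = 6)
f(U, N) = 2 (f(U, N) = (4 + 2)/(4 - 1) = 6/3 = 6*(⅓) = 2)
f(-2, s) + 27*y(T) = 2 + 27*7 = 2 + 189 = 191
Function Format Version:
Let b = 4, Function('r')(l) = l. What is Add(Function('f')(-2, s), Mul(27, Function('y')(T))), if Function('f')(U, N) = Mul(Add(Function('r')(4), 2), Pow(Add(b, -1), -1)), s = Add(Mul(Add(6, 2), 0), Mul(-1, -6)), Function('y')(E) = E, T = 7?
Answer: 191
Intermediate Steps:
s = 6 (s = Add(Mul(8, 0), 6) = Add(0, 6) = 6)
Function('f')(U, N) = 2 (Function('f')(U, N) = Mul(Add(4, 2), Pow(Add(4, -1), -1)) = Mul(6, Pow(3, -1)) = Mul(6, Rational(1, 3)) = 2)
Add(Function('f')(-2, s), Mul(27, Function('y')(T))) = Add(2, Mul(27, 7)) = Add(2, 189) = 191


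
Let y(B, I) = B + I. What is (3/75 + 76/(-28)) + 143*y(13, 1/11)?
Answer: 327132/175 ≈ 1869.3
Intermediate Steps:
(3/75 + 76/(-28)) + 143*y(13, 1/11) = (3/75 + 76/(-28)) + 143*(13 + 1/11) = (3*(1/75) + 76*(-1/28)) + 143*(13 + 1/11) = (1/25 - 19/7) + 143*(144/11) = -468/175 + 1872 = 327132/175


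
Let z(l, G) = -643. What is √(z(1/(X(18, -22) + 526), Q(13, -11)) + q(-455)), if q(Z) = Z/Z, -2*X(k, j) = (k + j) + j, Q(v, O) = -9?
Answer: I*√642 ≈ 25.338*I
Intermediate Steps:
X(k, j) = -j - k/2 (X(k, j) = -((k + j) + j)/2 = -((j + k) + j)/2 = -(k + 2*j)/2 = -j - k/2)
q(Z) = 1
√(z(1/(X(18, -22) + 526), Q(13, -11)) + q(-455)) = √(-643 + 1) = √(-642) = I*√642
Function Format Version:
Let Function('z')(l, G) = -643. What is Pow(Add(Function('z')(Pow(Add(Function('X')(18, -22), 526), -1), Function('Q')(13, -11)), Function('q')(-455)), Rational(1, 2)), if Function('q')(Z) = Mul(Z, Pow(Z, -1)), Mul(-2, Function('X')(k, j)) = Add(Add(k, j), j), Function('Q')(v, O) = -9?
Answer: Mul(I, Pow(642, Rational(1, 2))) ≈ Mul(25.338, I)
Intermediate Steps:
Function('X')(k, j) = Add(Mul(-1, j), Mul(Rational(-1, 2), k)) (Function('X')(k, j) = Mul(Rational(-1, 2), Add(Add(k, j), j)) = Mul(Rational(-1, 2), Add(Add(j, k), j)) = Mul(Rational(-1, 2), Add(k, Mul(2, j))) = Add(Mul(-1, j), Mul(Rational(-1, 2), k)))
Function('q')(Z) = 1
Pow(Add(Function('z')(Pow(Add(Function('X')(18, -22), 526), -1), Function('Q')(13, -11)), Function('q')(-455)), Rational(1, 2)) = Pow(Add(-643, 1), Rational(1, 2)) = Pow(-642, Rational(1, 2)) = Mul(I, Pow(642, Rational(1, 2)))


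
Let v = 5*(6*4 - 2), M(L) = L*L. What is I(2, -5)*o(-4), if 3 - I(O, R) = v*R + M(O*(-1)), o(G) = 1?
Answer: 549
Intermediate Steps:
M(L) = L²
v = 110 (v = 5*(24 - 2) = 5*22 = 110)
I(O, R) = 3 - O² - 110*R (I(O, R) = 3 - (110*R + (O*(-1))²) = 3 - (110*R + (-O)²) = 3 - (110*R + O²) = 3 - (O² + 110*R) = 3 + (-O² - 110*R) = 3 - O² - 110*R)
I(2, -5)*o(-4) = (3 - 1*2² - 110*(-5))*1 = (3 - 1*4 + 550)*1 = (3 - 4 + 550)*1 = 549*1 = 549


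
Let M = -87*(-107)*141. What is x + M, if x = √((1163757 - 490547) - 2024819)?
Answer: 1312569 + I*√1351609 ≈ 1.3126e+6 + 1162.6*I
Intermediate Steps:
x = I*√1351609 (x = √(673210 - 2024819) = √(-1351609) = I*√1351609 ≈ 1162.6*I)
M = 1312569 (M = 9309*141 = 1312569)
x + M = I*√1351609 + 1312569 = 1312569 + I*√1351609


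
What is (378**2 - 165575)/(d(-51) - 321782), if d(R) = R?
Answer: 22691/321833 ≈ 0.070505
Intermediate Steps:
(378**2 - 165575)/(d(-51) - 321782) = (378**2 - 165575)/(-51 - 321782) = (142884 - 165575)/(-321833) = -22691*(-1/321833) = 22691/321833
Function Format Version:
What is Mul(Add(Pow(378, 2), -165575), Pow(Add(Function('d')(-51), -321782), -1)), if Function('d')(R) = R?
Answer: Rational(22691, 321833) ≈ 0.070505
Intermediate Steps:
Mul(Add(Pow(378, 2), -165575), Pow(Add(Function('d')(-51), -321782), -1)) = Mul(Add(Pow(378, 2), -165575), Pow(Add(-51, -321782), -1)) = Mul(Add(142884, -165575), Pow(-321833, -1)) = Mul(-22691, Rational(-1, 321833)) = Rational(22691, 321833)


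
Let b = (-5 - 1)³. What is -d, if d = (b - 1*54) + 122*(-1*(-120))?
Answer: -14370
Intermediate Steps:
b = -216 (b = (-6)³ = -216)
d = 14370 (d = (-216 - 1*54) + 122*(-1*(-120)) = (-216 - 54) + 122*120 = -270 + 14640 = 14370)
-d = -1*14370 = -14370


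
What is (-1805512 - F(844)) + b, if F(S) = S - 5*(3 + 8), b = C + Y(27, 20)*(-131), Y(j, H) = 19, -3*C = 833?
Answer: -5427203/3 ≈ -1.8091e+6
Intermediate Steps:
C = -833/3 (C = -1/3*833 = -833/3 ≈ -277.67)
b = -8300/3 (b = -833/3 + 19*(-131) = -833/3 - 2489 = -8300/3 ≈ -2766.7)
F(S) = -55 + S (F(S) = S - 5*11 = S - 55 = -55 + S)
(-1805512 - F(844)) + b = (-1805512 - (-55 + 844)) - 8300/3 = (-1805512 - 1*789) - 8300/3 = (-1805512 - 789) - 8300/3 = -1806301 - 8300/3 = -5427203/3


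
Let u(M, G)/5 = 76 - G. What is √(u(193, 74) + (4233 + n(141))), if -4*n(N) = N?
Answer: √16831/2 ≈ 64.867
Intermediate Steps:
u(M, G) = 380 - 5*G (u(M, G) = 5*(76 - G) = 380 - 5*G)
n(N) = -N/4
√(u(193, 74) + (4233 + n(141))) = √((380 - 5*74) + (4233 - ¼*141)) = √((380 - 370) + (4233 - 141/4)) = √(10 + 16791/4) = √(16831/4) = √16831/2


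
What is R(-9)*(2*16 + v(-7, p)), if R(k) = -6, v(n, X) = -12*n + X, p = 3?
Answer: -714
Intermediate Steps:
v(n, X) = X - 12*n
R(-9)*(2*16 + v(-7, p)) = -6*(2*16 + (3 - 12*(-7))) = -6*(32 + (3 + 84)) = -6*(32 + 87) = -6*119 = -714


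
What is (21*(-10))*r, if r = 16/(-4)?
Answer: 840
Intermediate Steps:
r = -4 (r = 16*(-¼) = -4)
(21*(-10))*r = (21*(-10))*(-4) = -210*(-4) = 840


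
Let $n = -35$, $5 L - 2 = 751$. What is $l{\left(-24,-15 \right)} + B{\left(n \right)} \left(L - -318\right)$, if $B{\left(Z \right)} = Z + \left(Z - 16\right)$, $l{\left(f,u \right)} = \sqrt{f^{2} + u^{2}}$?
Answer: $- \frac{201498}{5} + 3 \sqrt{89} \approx -40271.0$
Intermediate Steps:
$L = \frac{753}{5}$ ($L = \frac{2}{5} + \frac{1}{5} \cdot 751 = \frac{2}{5} + \frac{751}{5} = \frac{753}{5} \approx 150.6$)
$B{\left(Z \right)} = -16 + 2 Z$ ($B{\left(Z \right)} = Z + \left(-16 + Z\right) = -16 + 2 Z$)
$l{\left(-24,-15 \right)} + B{\left(n \right)} \left(L - -318\right) = \sqrt{\left(-24\right)^{2} + \left(-15\right)^{2}} + \left(-16 + 2 \left(-35\right)\right) \left(\frac{753}{5} - -318\right) = \sqrt{576 + 225} + \left(-16 - 70\right) \left(\frac{753}{5} + 318\right) = \sqrt{801} - \frac{201498}{5} = 3 \sqrt{89} - \frac{201498}{5} = - \frac{201498}{5} + 3 \sqrt{89}$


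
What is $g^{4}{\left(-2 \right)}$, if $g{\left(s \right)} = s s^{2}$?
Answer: $4096$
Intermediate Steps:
$g{\left(s \right)} = s^{3}$
$g^{4}{\left(-2 \right)} = \left(\left(-2\right)^{3}\right)^{4} = \left(-8\right)^{4} = 4096$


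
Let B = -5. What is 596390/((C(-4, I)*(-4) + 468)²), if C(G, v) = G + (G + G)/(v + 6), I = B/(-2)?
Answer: 86178355/34378632 ≈ 2.5067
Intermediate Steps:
I = 5/2 (I = -5/(-2) = -5*(-½) = 5/2 ≈ 2.5000)
C(G, v) = G + 2*G/(6 + v) (C(G, v) = G + (2*G)/(6 + v) = G + 2*G/(6 + v))
596390/((C(-4, I)*(-4) + 468)²) = 596390/((-4*(8 + 5/2)/(6 + 5/2)*(-4) + 468)²) = 596390/((-4*21/2/17/2*(-4) + 468)²) = 596390/((-4*2/17*21/2*(-4) + 468)²) = 596390/((-84/17*(-4) + 468)²) = 596390/((336/17 + 468)²) = 596390/((8292/17)²) = 596390/(68757264/289) = 596390*(289/68757264) = 86178355/34378632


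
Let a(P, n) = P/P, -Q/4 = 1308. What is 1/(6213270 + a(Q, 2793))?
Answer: 1/6213271 ≈ 1.6095e-7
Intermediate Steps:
Q = -5232 (Q = -4*1308 = -5232)
a(P, n) = 1
1/(6213270 + a(Q, 2793)) = 1/(6213270 + 1) = 1/6213271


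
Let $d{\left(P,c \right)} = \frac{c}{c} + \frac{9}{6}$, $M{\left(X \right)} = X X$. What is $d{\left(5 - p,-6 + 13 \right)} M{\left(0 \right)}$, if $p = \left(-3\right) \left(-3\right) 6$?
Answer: $0$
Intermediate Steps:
$M{\left(X \right)} = X^{2}$
$p = 54$ ($p = 9 \cdot 6 = 54$)
$d{\left(P,c \right)} = \frac{5}{2}$ ($d{\left(P,c \right)} = 1 + 9 \cdot \frac{1}{6} = 1 + \frac{3}{2} = \frac{5}{2}$)
$d{\left(5 - p,-6 + 13 \right)} M{\left(0 \right)} = \frac{5 \cdot 0^{2}}{2} = \frac{5}{2} \cdot 0 = 0$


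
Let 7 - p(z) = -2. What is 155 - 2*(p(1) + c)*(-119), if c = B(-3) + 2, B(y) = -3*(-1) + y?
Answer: 2773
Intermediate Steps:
p(z) = 9 (p(z) = 7 - 1*(-2) = 7 + 2 = 9)
B(y) = 3 + y
c = 2 (c = (3 - 3) + 2 = 0 + 2 = 2)
155 - 2*(p(1) + c)*(-119) = 155 - 2*(9 + 2)*(-119) = 155 - 2*11*(-119) = 155 - 22*(-119) = 155 + 2618 = 2773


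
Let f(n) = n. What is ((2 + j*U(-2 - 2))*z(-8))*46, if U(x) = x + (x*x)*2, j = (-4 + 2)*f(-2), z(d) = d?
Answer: -41952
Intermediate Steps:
j = 4 (j = (-4 + 2)*(-2) = -2*(-2) = 4)
U(x) = x + 2*x² (U(x) = x + x²*2 = x + 2*x²)
((2 + j*U(-2 - 2))*z(-8))*46 = ((2 + 4*((-2 - 2)*(1 + 2*(-2 - 2))))*(-8))*46 = ((2 + 4*(-4*(1 + 2*(-4))))*(-8))*46 = ((2 + 4*(-4*(1 - 8)))*(-8))*46 = ((2 + 4*(-4*(-7)))*(-8))*46 = ((2 + 4*28)*(-8))*46 = ((2 + 112)*(-8))*46 = (114*(-8))*46 = -912*46 = -41952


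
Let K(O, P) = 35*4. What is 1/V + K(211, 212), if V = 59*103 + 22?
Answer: 853861/6099 ≈ 140.00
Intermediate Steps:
V = 6099 (V = 6077 + 22 = 6099)
K(O, P) = 140
1/V + K(211, 212) = 1/6099 + 140 = 853861/6099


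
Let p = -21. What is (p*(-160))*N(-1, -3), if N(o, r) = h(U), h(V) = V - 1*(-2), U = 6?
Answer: 26880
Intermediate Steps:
h(V) = 2 + V (h(V) = V + 2 = 2 + V)
N(o, r) = 8 (N(o, r) = 2 + 6 = 8)
(p*(-160))*N(-1, -3) = -21*(-160)*8 = 3360*8 = 26880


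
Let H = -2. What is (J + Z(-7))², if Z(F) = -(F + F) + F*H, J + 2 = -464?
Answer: 191844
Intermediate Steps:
J = -466 (J = -2 - 464 = -466)
Z(F) = -4*F (Z(F) = -(F + F) + F*(-2) = -2*F - 2*F = -4*F)
(J + Z(-7))² = (-466 - 4*(-7))² = (-466 + 28)² = (-438)² = 191844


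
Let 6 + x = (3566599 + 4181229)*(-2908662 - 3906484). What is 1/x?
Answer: -1/52802579002894 ≈ -1.8938e-14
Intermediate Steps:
x = -52802579002894 (x = -6 + (3566599 + 4181229)*(-2908662 - 3906484) = -6 + 7747828*(-6815146) = -6 - 52802579002888 = -52802579002894)
1/x = 1/(-52802579002894) = -1/52802579002894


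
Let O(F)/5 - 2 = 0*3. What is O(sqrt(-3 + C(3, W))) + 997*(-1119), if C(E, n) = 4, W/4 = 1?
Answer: -1115633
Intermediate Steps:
W = 4 (W = 4*1 = 4)
O(F) = 10 (O(F) = 10 + 5*(0*3) = 10 + 5*0 = 10 + 0 = 10)
O(sqrt(-3 + C(3, W))) + 997*(-1119) = 10 + 997*(-1119) = 10 - 1115643 = -1115633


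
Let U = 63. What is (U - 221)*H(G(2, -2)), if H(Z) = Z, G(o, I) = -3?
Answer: 474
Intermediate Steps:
(U - 221)*H(G(2, -2)) = (63 - 221)*(-3) = -158*(-3) = 474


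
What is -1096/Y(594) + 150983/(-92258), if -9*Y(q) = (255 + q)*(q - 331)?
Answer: -38636641/24263854 ≈ -1.5924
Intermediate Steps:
Y(q) = -(-331 + q)*(255 + q)/9 (Y(q) = -(255 + q)*(q - 331)/9 = -(255 + q)*(-331 + q)/9 = -(-331 + q)*(255 + q)/9)
-1096/Y(594) + 150983/(-92258) = -1096/(28135/3 - ⅑*594² + (76/9)*594) + 150983/(-92258) = -1096/(28135/3 - ⅑*352836 + 5016) + 150983*(-1/92258) = -1096/(28135/3 - 39204 + 5016) - 150983/92258 = -1096/(-74429/3) - 150983/92258 = -1096*(-3/74429) - 150983/92258 = 3288/74429 - 150983/92258 = -38636641/24263854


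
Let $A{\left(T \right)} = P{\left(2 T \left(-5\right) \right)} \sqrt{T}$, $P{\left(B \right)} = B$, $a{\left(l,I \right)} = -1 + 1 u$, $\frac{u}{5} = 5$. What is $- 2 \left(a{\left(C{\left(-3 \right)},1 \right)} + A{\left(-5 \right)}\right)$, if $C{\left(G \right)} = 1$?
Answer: $-48 - 100 i \sqrt{5} \approx -48.0 - 223.61 i$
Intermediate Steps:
$u = 25$ ($u = 5 \cdot 5 = 25$)
$a{\left(l,I \right)} = 24$ ($a{\left(l,I \right)} = -1 + 1 \cdot 25 = -1 + 25 = 24$)
$A{\left(T \right)} = - 10 T^{\frac{3}{2}}$ ($A{\left(T \right)} = 2 T \left(-5\right) \sqrt{T} = - 10 T \sqrt{T} = - 10 T^{\frac{3}{2}}$)
$- 2 \left(a{\left(C{\left(-3 \right)},1 \right)} + A{\left(-5 \right)}\right) = - 2 \left(24 - 10 \left(-5\right)^{\frac{3}{2}}\right) = - 2 \left(24 - 10 \left(- 5 i \sqrt{5}\right)\right) = - 2 \left(24 + 50 i \sqrt{5}\right) = - (48 + 100 i \sqrt{5}) = -48 - 100 i \sqrt{5}$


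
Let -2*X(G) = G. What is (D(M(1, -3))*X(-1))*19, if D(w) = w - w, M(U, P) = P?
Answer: 0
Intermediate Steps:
X(G) = -G/2
D(w) = 0
(D(M(1, -3))*X(-1))*19 = (0*(-1/2*(-1)))*19 = (0*(1/2))*19 = 0*19 = 0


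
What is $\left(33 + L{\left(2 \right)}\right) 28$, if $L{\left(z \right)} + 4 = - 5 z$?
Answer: $532$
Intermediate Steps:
$L{\left(z \right)} = -4 - 5 z$
$\left(33 + L{\left(2 \right)}\right) 28 = \left(33 - 14\right) 28 = 19 \cdot 28 = 532$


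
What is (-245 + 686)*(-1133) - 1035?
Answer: -500688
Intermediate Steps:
(-245 + 686)*(-1133) - 1035 = 441*(-1133) - 1035 = -499653 - 1035 = -500688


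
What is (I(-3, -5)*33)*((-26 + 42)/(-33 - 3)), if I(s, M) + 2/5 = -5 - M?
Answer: 88/15 ≈ 5.8667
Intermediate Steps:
I(s, M) = -27/5 - M (I(s, M) = -⅖ + (-5 - M) = -27/5 - M)
(I(-3, -5)*33)*((-26 + 42)/(-33 - 3)) = ((-27/5 - 1*(-5))*33)*((-26 + 42)/(-33 - 3)) = ((-27/5 + 5)*33)*(16/(-36)) = (-⅖*33)*(16*(-1/36)) = -66/5*(-4/9) = 88/15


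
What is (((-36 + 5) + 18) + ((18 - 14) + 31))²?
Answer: 484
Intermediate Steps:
(((-36 + 5) + 18) + ((18 - 14) + 31))² = ((-31 + 18) + (4 + 31))² = (-13 + 35)² = 22² = 484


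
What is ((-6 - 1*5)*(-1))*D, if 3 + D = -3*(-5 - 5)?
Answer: 297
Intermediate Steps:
D = 27 (D = -3 - 3*(-5 - 5) = -3 - 3*(-10) = -3 + 30 = 27)
((-6 - 1*5)*(-1))*D = ((-6 - 1*5)*(-1))*27 = ((-6 - 5)*(-1))*27 = -11*(-1)*27 = 11*27 = 297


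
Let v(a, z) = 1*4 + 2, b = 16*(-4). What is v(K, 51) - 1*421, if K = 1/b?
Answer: -415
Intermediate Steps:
b = -64
K = -1/64 (K = 1/(-64) = -1/64 ≈ -0.015625)
v(a, z) = 6 (v(a, z) = 4 + 2 = 6)
v(K, 51) - 1*421 = 6 - 1*421 = 6 - 421 = -415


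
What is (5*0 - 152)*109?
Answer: -16568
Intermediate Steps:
(5*0 - 152)*109 = (0 - 152)*109 = -152*109 = -16568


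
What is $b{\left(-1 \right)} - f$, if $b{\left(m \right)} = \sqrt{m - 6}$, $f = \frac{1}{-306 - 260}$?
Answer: $\frac{1}{566} + i \sqrt{7} \approx 0.0017668 + 2.6458 i$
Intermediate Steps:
$f = - \frac{1}{566}$ ($f = \frac{1}{-566} = - \frac{1}{566} \approx -0.0017668$)
$b{\left(m \right)} = \sqrt{-6 + m}$
$b{\left(-1 \right)} - f = \sqrt{-6 - 1} - - \frac{1}{566} = \sqrt{-7} + \frac{1}{566} = i \sqrt{7} + \frac{1}{566} = \frac{1}{566} + i \sqrt{7}$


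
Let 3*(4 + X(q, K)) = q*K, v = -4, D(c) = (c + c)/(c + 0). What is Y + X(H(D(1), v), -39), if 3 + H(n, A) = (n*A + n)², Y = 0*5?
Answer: -433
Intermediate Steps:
Y = 0
D(c) = 2 (D(c) = (2*c)/c = 2)
H(n, A) = -3 + (n + A*n)² (H(n, A) = -3 + (n*A + n)² = -3 + (A*n + n)² = -3 + (n + A*n)²)
X(q, K) = -4 + K*q/3 (X(q, K) = -4 + (q*K)/3 = -4 + (K*q)/3 = -4 + K*q/3)
Y + X(H(D(1), v), -39) = 0 + (-4 + (⅓)*(-39)*(-3 + 2²*(1 - 4)²)) = 0 + (-4 + (⅓)*(-39)*(-3 + 4*(-3)²)) = 0 + (-4 + (⅓)*(-39)*(-3 + 4*9)) = 0 + (-4 + (⅓)*(-39)*(-3 + 36)) = 0 + (-4 + (⅓)*(-39)*33) = 0 + (-4 - 429) = 0 - 433 = -433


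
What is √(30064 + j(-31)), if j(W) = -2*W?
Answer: √30126 ≈ 173.57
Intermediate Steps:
√(30064 + j(-31)) = √(30064 - 2*(-31)) = √(30064 + 62) = √30126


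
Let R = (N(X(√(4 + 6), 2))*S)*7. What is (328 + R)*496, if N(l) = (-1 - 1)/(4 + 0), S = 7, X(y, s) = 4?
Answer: 150536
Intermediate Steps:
N(l) = -½ (N(l) = -2/4 = -2*¼ = -½)
R = -49/2 (R = -½*7*7 = -7/2*7 = -49/2 ≈ -24.500)
(328 + R)*496 = (328 - 49/2)*496 = (607/2)*496 = 150536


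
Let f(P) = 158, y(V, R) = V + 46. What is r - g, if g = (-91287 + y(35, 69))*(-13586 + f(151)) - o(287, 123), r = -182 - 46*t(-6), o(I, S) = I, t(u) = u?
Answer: -1224713787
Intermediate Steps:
y(V, R) = 46 + V
r = 94 (r = -182 - 46*(-6) = -182 + 276 = 94)
g = 1224713881 (g = (-91287 + (46 + 35))*(-13586 + 158) - 1*287 = (-91287 + 81)*(-13428) - 287 = -91206*(-13428) - 287 = 1224714168 - 287 = 1224713881)
r - g = 94 - 1*1224713881 = 94 - 1224713881 = -1224713787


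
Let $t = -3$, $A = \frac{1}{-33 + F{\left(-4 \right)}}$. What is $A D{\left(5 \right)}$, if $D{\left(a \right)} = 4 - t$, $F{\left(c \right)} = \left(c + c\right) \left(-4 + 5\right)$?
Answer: $- \frac{7}{41} \approx -0.17073$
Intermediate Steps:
$F{\left(c \right)} = 2 c$ ($F{\left(c \right)} = 2 c 1 = 2 c$)
$A = - \frac{1}{41}$ ($A = \frac{1}{-33 + 2 \left(-4\right)} = \frac{1}{-33 - 8} = \frac{1}{-41} = - \frac{1}{41} \approx -0.02439$)
$D{\left(a \right)} = 7$ ($D{\left(a \right)} = 4 - -3 = 4 + 3 = 7$)
$A D{\left(5 \right)} = \left(- \frac{1}{41}\right) 7 = - \frac{7}{41}$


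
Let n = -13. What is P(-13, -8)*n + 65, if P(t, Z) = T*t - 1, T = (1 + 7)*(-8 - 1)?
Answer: -12090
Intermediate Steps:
T = -72 (T = 8*(-9) = -72)
P(t, Z) = -1 - 72*t (P(t, Z) = -72*t - 1 = -1 - 72*t)
P(-13, -8)*n + 65 = (-1 - 72*(-13))*(-13) + 65 = (-1 + 936)*(-13) + 65 = 935*(-13) + 65 = -12155 + 65 = -12090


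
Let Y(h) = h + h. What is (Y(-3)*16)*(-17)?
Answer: 1632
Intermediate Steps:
Y(h) = 2*h
(Y(-3)*16)*(-17) = ((2*(-3))*16)*(-17) = -6*16*(-17) = -96*(-17) = 1632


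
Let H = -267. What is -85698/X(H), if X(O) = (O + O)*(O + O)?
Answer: -4761/15842 ≈ -0.30053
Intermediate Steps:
X(O) = 4*O**2 (X(O) = (2*O)*(2*O) = 4*O**2)
-85698/X(H) = -85698/(4*(-267)**2) = -85698/(4*71289) = -85698/285156 = -85698*1/285156 = -4761/15842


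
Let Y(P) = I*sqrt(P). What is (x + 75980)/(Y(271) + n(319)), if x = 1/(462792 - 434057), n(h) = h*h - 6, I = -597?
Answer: 44432039160651/58949813339942 + 1303421324697*sqrt(271)/294749066699710 ≈ 0.82652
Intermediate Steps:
n(h) = -6 + h**2 (n(h) = h**2 - 6 = -6 + h**2)
x = 1/28735 ≈ 3.4801e-5
Y(P) = -597*sqrt(P)
(x + 75980)/(Y(271) + n(319)) = (1/28735 + 75980)/(-597*sqrt(271) + (-6 + 319**2)) = 2183285301/(28735*(-597*sqrt(271) + (-6 + 101761))) = 2183285301/(28735*(-597*sqrt(271) + 101755)) = 2183285301/(28735*(101755 - 597*sqrt(271)))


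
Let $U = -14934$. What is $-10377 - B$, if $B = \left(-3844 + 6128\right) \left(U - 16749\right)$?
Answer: $72353595$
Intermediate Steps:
$B = -72363972$ ($B = \left(-3844 + 6128\right) \left(-14934 - 16749\right) = 2284 \left(-31683\right) = -72363972$)
$-10377 - B = -10377 - -72363972 = -10377 + 72363972 = 72353595$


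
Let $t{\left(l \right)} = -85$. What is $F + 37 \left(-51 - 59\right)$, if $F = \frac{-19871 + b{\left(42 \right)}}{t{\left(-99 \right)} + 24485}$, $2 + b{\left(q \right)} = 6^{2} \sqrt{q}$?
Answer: $- \frac{99327873}{24400} + \frac{9 \sqrt{42}}{6100} \approx -4070.8$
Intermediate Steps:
$b{\left(q \right)} = -2 + 36 \sqrt{q}$ ($b{\left(q \right)} = -2 + 6^{2} \sqrt{q} = -2 + 36 \sqrt{q}$)
$F = - \frac{19873}{24400} + \frac{9 \sqrt{42}}{6100}$ ($F = \frac{-19871 - \left(2 - 36 \sqrt{42}\right)}{-85 + 24485} = \frac{-19873 + 36 \sqrt{42}}{24400} = \left(-19873 + 36 \sqrt{42}\right) \frac{1}{24400} = - \frac{19873}{24400} + \frac{9 \sqrt{42}}{6100} \approx -0.80491$)
$F + 37 \left(-51 - 59\right) = \left(- \frac{19873}{24400} + \frac{9 \sqrt{42}}{6100}\right) + 37 \left(-51 - 59\right) = \left(- \frac{19873}{24400} + \frac{9 \sqrt{42}}{6100}\right) + 37 \left(-110\right) = \left(- \frac{19873}{24400} + \frac{9 \sqrt{42}}{6100}\right) - 4070 = - \frac{99327873}{24400} + \frac{9 \sqrt{42}}{6100}$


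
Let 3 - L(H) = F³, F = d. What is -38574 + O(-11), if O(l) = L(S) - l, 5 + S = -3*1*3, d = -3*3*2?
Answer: -32728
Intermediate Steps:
d = -18 (d = -9*2 = -18)
F = -18
S = -14 (S = -5 - 3*1*3 = -5 - 3*3 = -5 - 9 = -14)
L(H) = 5835 (L(H) = 3 - 1*(-18)³ = 3 - 1*(-5832) = 3 + 5832 = 5835)
O(l) = 5835 - l
-38574 + O(-11) = -38574 + (5835 - 1*(-11)) = -38574 + (5835 + 11) = -38574 + 5846 = -32728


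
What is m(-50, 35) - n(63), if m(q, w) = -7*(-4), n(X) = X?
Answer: -35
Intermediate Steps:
m(q, w) = 28
m(-50, 35) - n(63) = 28 - 1*63 = 28 - 63 = -35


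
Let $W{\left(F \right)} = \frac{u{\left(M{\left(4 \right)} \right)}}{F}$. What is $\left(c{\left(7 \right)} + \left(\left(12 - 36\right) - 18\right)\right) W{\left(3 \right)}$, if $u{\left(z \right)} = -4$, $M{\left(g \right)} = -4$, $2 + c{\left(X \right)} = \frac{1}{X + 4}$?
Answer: $\frac{644}{11} \approx 58.545$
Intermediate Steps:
$c{\left(X \right)} = -2 + \frac{1}{4 + X}$ ($c{\left(X \right)} = -2 + \frac{1}{X + 4} = -2 + \frac{1}{4 + X}$)
$W{\left(F \right)} = - \frac{4}{F}$
$\left(c{\left(7 \right)} + \left(\left(12 - 36\right) - 18\right)\right) W{\left(3 \right)} = \left(\frac{-7 - 14}{4 + 7} + \left(\left(12 - 36\right) - 18\right)\right) \left(- \frac{4}{3}\right) = \left(\frac{-7 - 14}{11} - 42\right) \left(\left(-4\right) \frac{1}{3}\right) = \left(\frac{1}{11} \left(-21\right) - 42\right) \left(- \frac{4}{3}\right) = \left(- \frac{21}{11} - 42\right) \left(- \frac{4}{3}\right) = \left(- \frac{483}{11}\right) \left(- \frac{4}{3}\right) = \frac{644}{11}$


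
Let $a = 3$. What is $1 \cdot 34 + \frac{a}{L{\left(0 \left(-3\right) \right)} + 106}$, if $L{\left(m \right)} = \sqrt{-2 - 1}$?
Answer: $\frac{382444}{11239} - \frac{3 i \sqrt{3}}{11239} \approx 34.028 - 0.00046233 i$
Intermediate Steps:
$L{\left(m \right)} = i \sqrt{3}$ ($L{\left(m \right)} = \sqrt{-3} = i \sqrt{3}$)
$1 \cdot 34 + \frac{a}{L{\left(0 \left(-3\right) \right)} + 106} = 1 \cdot 34 + \frac{3}{i \sqrt{3} + 106} = 34 + \frac{3}{106 + i \sqrt{3}}$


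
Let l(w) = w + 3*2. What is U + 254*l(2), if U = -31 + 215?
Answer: 2216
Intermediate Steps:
U = 184
l(w) = 6 + w (l(w) = w + 6 = 6 + w)
U + 254*l(2) = 184 + 254*(6 + 2) = 184 + 254*8 = 184 + 2032 = 2216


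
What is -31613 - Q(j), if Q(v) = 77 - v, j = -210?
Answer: -31900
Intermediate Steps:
-31613 - Q(j) = -31613 - (77 - 1*(-210)) = -31613 - (77 + 210) = -31613 - 1*287 = -31613 - 287 = -31900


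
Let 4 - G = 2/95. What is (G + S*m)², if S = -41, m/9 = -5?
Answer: 30853976409/9025 ≈ 3.4187e+6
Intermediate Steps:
m = -45 (m = 9*(-5) = -45)
G = 378/95 (G = 4 - 2/95 = 378/95 ≈ 3.9789)
(G + S*m)² = (378/95 - 41*(-45))² = (378/95 + 1845)² = (175653/95)² = 30853976409/9025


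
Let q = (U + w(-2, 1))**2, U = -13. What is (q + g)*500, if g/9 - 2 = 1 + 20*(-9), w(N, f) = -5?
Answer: -634500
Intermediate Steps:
q = 324 (q = (-13 - 5)**2 = (-18)**2 = 324)
g = -1593 (g = 18 + 9*(1 + 20*(-9)) = 18 + 9*(1 - 180) = 18 + 9*(-179) = 18 - 1611 = -1593)
(q + g)*500 = (324 - 1593)*500 = -1269*500 = -634500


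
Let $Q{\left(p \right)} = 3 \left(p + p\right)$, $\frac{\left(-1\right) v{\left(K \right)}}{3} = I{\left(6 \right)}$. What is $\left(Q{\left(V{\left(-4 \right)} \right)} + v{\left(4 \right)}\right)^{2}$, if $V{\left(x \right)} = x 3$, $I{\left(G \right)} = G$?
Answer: $8100$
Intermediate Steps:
$V{\left(x \right)} = 3 x$
$v{\left(K \right)} = -18$ ($v{\left(K \right)} = \left(-3\right) 6 = -18$)
$Q{\left(p \right)} = 6 p$ ($Q{\left(p \right)} = 3 \cdot 2 p = 6 p$)
$\left(Q{\left(V{\left(-4 \right)} \right)} + v{\left(4 \right)}\right)^{2} = \left(6 \cdot 3 \left(-4\right) - 18\right)^{2} = \left(6 \left(-12\right) - 18\right)^{2} = \left(-72 - 18\right)^{2} = \left(-90\right)^{2} = 8100$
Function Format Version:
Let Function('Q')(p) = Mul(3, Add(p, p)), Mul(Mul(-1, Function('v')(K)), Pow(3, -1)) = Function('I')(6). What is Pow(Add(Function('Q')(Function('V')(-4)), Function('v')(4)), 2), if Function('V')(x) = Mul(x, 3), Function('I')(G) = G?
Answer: 8100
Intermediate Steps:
Function('V')(x) = Mul(3, x)
Function('v')(K) = -18 (Function('v')(K) = Mul(-3, 6) = -18)
Function('Q')(p) = Mul(6, p) (Function('Q')(p) = Mul(3, Mul(2, p)) = Mul(6, p))
Pow(Add(Function('Q')(Function('V')(-4)), Function('v')(4)), 2) = Pow(Add(Mul(6, Mul(3, -4)), -18), 2) = Pow(Add(Mul(6, -12), -18), 2) = Pow(Add(-72, -18), 2) = Pow(-90, 2) = 8100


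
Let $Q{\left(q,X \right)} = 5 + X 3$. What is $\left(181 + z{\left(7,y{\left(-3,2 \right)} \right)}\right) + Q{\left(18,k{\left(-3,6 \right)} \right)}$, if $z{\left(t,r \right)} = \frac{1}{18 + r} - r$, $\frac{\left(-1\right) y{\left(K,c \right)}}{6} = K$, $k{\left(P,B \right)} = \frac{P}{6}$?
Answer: $\frac{5995}{36} \approx 166.53$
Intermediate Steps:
$k{\left(P,B \right)} = \frac{P}{6}$ ($k{\left(P,B \right)} = P \frac{1}{6} = \frac{P}{6}$)
$Q{\left(q,X \right)} = 5 + 3 X$
$y{\left(K,c \right)} = - 6 K$
$\left(181 + z{\left(7,y{\left(-3,2 \right)} \right)}\right) + Q{\left(18,k{\left(-3,6 \right)} \right)} = \left(181 + \frac{1 - \left(\left(-6\right) \left(-3\right)\right)^{2} - 18 \left(\left(-6\right) \left(-3\right)\right)}{18 - -18}\right) + \left(5 + 3 \cdot \frac{1}{6} \left(-3\right)\right) = \left(181 + \frac{1 - 18^{2} - 324}{18 + 18}\right) + \left(5 + 3 \left(- \frac{1}{2}\right)\right) = \left(181 + \frac{1 - 324 - 324}{36}\right) + \left(5 - \frac{3}{2}\right) = \left(181 + \frac{1 - 324 - 324}{36}\right) + \frac{7}{2} = \left(181 + \frac{1}{36} \left(-647\right)\right) + \frac{7}{2} = \left(181 - \frac{647}{36}\right) + \frac{7}{2} = \frac{5869}{36} + \frac{7}{2} = \frac{5995}{36}$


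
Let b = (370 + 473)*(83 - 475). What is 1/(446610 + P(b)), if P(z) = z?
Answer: 1/116154 ≈ 8.6093e-6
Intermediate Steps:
b = -330456 (b = 843*(-392) = -330456)
1/(446610 + P(b)) = 1/(446610 - 330456) = 1/116154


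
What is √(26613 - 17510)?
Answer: √9103 ≈ 95.410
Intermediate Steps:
√(26613 - 17510) = √9103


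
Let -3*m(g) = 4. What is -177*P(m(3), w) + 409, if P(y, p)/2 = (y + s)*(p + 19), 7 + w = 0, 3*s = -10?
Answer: 20233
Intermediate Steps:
s = -10/3 (s = (1/3)*(-10) = -10/3 ≈ -3.3333)
m(g) = -4/3 (m(g) = -1/3*4 = -4/3)
w = -7 (w = -7 + 0 = -7)
P(y, p) = 2*(19 + p)*(-10/3 + y) (P(y, p) = 2*((y - 10/3)*(p + 19)) = 2*((-10/3 + y)*(19 + p)) = 2*((19 + p)*(-10/3 + y)) = 2*(19 + p)*(-10/3 + y))
-177*P(m(3), w) + 409 = -177*(-380/3 + 38*(-4/3) - 20/3*(-7) + 2*(-7)*(-4/3)) + 409 = -177*(-380/3 - 152/3 + 140/3 + 56/3) + 409 = -177*(-112) + 409 = 19824 + 409 = 20233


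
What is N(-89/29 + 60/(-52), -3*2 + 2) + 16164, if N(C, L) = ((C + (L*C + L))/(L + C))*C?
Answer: 4724017364/292175 ≈ 16168.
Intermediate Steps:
N(C, L) = C*(C + L + C*L)/(C + L) (N(C, L) = ((C + (C*L + L))/(C + L))*C = ((C + (L + C*L))/(C + L))*C = ((C + L + C*L)/(C + L))*C = C*(C + L + C*L)/(C + L))
N(-89/29 + 60/(-52), -3*2 + 2) + 16164 = (-89/29 + 60/(-52))*((-89/29 + 60/(-52)) + (-3*2 + 2) + (-89/29 + 60/(-52))*(-3*2 + 2))/((-89/29 + 60/(-52)) + (-3*2 + 2)) + 16164 = (-89*1/29 + 60*(-1/52))*((-89*1/29 + 60*(-1/52)) + (-6 + 2) + (-89*1/29 + 60*(-1/52))*(-6 + 2))/((-89*1/29 + 60*(-1/52)) + (-6 + 2)) + 16164 = (-89/29 - 15/13)*((-89/29 - 15/13) - 4 + (-89/29 - 15/13)*(-4))/((-89/29 - 15/13) - 4) + 16164 = -1592*(-1592/377 - 4 - 1592/377*(-4))/(377*(-1592/377 - 4)) + 16164 = -1592*(-1592/377 - 4 + 6368/377)/(377*(-3100/377)) + 16164 = -1592/377*(-377/3100)*3268/377 + 16164 = 1300664/292175 + 16164 = 4724017364/292175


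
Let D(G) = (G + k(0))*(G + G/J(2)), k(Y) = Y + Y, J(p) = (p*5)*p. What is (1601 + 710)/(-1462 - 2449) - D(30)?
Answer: -3698206/3911 ≈ -945.59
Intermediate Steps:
J(p) = 5*p² (J(p) = (5*p)*p = 5*p²)
k(Y) = 2*Y
D(G) = 21*G²/20 (D(G) = (G + 2*0)*(G + G/((5*2²))) = (G + 0)*(G + G/((5*4))) = G*(G + G/20) = G*(21*G/20) = 21*G²/20)
(1601 + 710)/(-1462 - 2449) - D(30) = (1601 + 710)/(-1462 - 2449) - 21*30²/20 = 2311/(-3911) - 21*900/20 = 2311*(-1/3911) - 1*945 = -2311/3911 - 945 = -3698206/3911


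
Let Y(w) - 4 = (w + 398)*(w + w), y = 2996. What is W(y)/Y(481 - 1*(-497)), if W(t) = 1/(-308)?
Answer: -1/828969680 ≈ -1.2063e-9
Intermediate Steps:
Y(w) = 4 + 2*w*(398 + w) (Y(w) = 4 + (w + 398)*(w + w) = 4 + (398 + w)*(2*w) = 4 + 2*w*(398 + w))
W(t) = -1/308
W(y)/Y(481 - 1*(-497)) = -1/(308*(4 + 2*(481 - 1*(-497))² + 796*(481 - 1*(-497)))) = -1/(308*(4 + 2*(481 + 497)² + 796*(481 + 497))) = -1/(308*(4 + 2*978² + 796*978)) = -1/(308*(4 + 2*956484 + 778488)) = -1/(308*(4 + 1912968 + 778488)) = -1/308/2691460 = -1/308*1/2691460 = -1/828969680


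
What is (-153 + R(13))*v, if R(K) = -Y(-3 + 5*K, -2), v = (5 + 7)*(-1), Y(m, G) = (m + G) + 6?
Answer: 2628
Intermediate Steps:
Y(m, G) = 6 + G + m (Y(m, G) = (G + m) + 6 = 6 + G + m)
v = -12 (v = 12*(-1) = -12)
R(K) = -1 - 5*K (R(K) = -(6 - 2 + (-3 + 5*K)) = -(1 + 5*K) = -1 - 5*K)
(-153 + R(13))*v = (-153 + (-1 - 5*13))*(-12) = (-153 + (-1 - 65))*(-12) = (-153 - 66)*(-12) = -219*(-12) = 2628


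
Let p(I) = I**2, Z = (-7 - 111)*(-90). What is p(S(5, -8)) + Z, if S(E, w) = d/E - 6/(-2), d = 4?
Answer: 265861/25 ≈ 10634.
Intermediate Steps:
S(E, w) = 3 + 4/E (S(E, w) = 4/E - 6/(-2) = 4/E - 6*(-1/2) = 4/E + 3 = 3 + 4/E)
Z = 10620 (Z = -118*(-90) = 10620)
p(S(5, -8)) + Z = (3 + 4/5)**2 + 10620 = (19/5)**2 + 10620 = 361/25 + 10620 = 265861/25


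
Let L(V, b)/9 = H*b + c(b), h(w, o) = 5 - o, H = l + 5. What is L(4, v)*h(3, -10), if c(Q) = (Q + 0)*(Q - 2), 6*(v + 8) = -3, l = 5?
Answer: 2295/4 ≈ 573.75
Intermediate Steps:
v = -17/2 (v = -8 + (⅙)*(-3) = -8 - ½ = -17/2 ≈ -8.5000)
H = 10 (H = 5 + 5 = 10)
c(Q) = Q*(-2 + Q)
L(V, b) = 90*b + 9*b*(-2 + b) (L(V, b) = 9*(10*b + b*(-2 + b)) = 90*b + 9*b*(-2 + b))
L(4, v)*h(3, -10) = (9*(-17/2)*(8 - 17/2))*(5 - 1*(-10)) = (9*(-17/2)*(-½))*(5 + 10) = (153/4)*15 = 2295/4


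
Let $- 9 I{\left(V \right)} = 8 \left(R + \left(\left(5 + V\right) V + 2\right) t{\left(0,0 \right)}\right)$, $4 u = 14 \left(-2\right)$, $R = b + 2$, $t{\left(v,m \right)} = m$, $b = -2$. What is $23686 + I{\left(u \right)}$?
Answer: $23686$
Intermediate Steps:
$R = 0$ ($R = -2 + 2 = 0$)
$u = -7$ ($u = \frac{14 \left(-2\right)}{4} = \frac{1}{4} \left(-28\right) = -7$)
$I{\left(V \right)} = 0$ ($I{\left(V \right)} = - \frac{8 \left(0 + \left(\left(5 + V\right) V + 2\right) 0\right)}{9} = - \frac{8 \left(0 + \left(V \left(5 + V\right) + 2\right) 0\right)}{9} = - \frac{8 \left(0 + \left(2 + V \left(5 + V\right)\right) 0\right)}{9} = - \frac{8 \left(0 + 0\right)}{9} = - \frac{8 \cdot 0}{9} = \left(- \frac{1}{9}\right) 0 = 0$)
$23686 + I{\left(u \right)} = 23686 + 0 = 23686$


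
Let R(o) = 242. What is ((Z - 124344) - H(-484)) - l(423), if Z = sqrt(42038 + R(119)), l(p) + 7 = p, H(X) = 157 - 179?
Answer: -124738 + 2*sqrt(10570) ≈ -1.2453e+5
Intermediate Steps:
H(X) = -22
l(p) = -7 + p
Z = 2*sqrt(10570) (Z = sqrt(42038 + 242) = sqrt(42280) = 2*sqrt(10570) ≈ 205.62)
((Z - 124344) - H(-484)) - l(423) = ((2*sqrt(10570) - 124344) - 1*(-22)) - (-7 + 423) = ((-124344 + 2*sqrt(10570)) + 22) - 1*416 = (-124322 + 2*sqrt(10570)) - 416 = -124738 + 2*sqrt(10570)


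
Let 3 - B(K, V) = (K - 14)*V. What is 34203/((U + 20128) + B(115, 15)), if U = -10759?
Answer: 11401/2619 ≈ 4.3532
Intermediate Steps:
B(K, V) = 3 - V*(-14 + K) (B(K, V) = 3 - (K - 14)*V = 3 - (-14 + K)*V = 3 - V*(-14 + K))
34203/((U + 20128) + B(115, 15)) = 34203/((-10759 + 20128) + (3 + 14*15 - 1*115*15)) = 34203/(9369 + (3 + 210 - 1725)) = 34203/(9369 - 1512) = 34203/7857 = 34203*(1/7857) = 11401/2619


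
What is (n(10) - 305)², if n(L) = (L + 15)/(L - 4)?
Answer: 3258025/36 ≈ 90501.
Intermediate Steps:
n(L) = (15 + L)/(-4 + L)
(n(10) - 305)² = ((15 + 10)/(-4 + 10) - 305)² = (25/6 - 305)² = (-1805/6)² = 3258025/36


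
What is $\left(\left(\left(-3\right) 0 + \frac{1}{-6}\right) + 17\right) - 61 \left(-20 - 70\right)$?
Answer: $\frac{33041}{6} \approx 5506.8$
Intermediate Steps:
$\left(\left(\left(-3\right) 0 + \frac{1}{-6}\right) + 17\right) - 61 \left(-20 - 70\right) = \left(\left(0 - \frac{1}{6}\right) + 17\right) - 61 \left(-20 - 70\right) = \left(- \frac{1}{6} + 17\right) - -5490 = \frac{101}{6} + 5490 = \frac{33041}{6}$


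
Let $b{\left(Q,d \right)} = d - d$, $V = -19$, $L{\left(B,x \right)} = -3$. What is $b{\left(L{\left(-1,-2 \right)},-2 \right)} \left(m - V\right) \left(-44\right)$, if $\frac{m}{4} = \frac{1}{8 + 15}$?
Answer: $0$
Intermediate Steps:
$b{\left(Q,d \right)} = 0$
$m = \frac{4}{23}$ ($m = \frac{4}{8 + 15} = \frac{4}{23} \approx 0.17391$)
$b{\left(L{\left(-1,-2 \right)},-2 \right)} \left(m - V\right) \left(-44\right) = 0 \left(\frac{4}{23} - -19\right) \left(-44\right) = 0 \left(\frac{4}{23} + 19\right) \left(-44\right) = 0 \cdot \frac{441}{23} \left(-44\right) = 0 \left(-44\right) = 0$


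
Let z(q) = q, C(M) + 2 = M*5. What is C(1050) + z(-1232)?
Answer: 4016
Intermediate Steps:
C(M) = -2 + 5*M (C(M) = -2 + M*5 = -2 + 5*M)
C(1050) + z(-1232) = (-2 + 5*1050) - 1232 = (-2 + 5250) - 1232 = 5248 - 1232 = 4016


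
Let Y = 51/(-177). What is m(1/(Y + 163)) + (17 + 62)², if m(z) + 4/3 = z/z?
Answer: 18722/3 ≈ 6240.7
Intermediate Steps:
Y = -17/59 (Y = 51*(-1/177) = -17/59 ≈ -0.28814)
m(z) = -⅓ (m(z) = -4/3 + z/z = -4/3 + 1 = -⅓)
m(1/(Y + 163)) + (17 + 62)² = -⅓ + (17 + 62)² = -⅓ + 79² = -⅓ + 6241 = 18722/3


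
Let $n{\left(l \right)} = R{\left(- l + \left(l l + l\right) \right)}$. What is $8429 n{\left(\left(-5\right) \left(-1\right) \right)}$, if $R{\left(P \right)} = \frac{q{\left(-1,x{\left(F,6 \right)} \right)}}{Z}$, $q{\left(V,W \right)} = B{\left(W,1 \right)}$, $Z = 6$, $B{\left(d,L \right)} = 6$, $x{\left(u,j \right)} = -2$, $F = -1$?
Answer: $8429$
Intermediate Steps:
$q{\left(V,W \right)} = 6$
$R{\left(P \right)} = 1$ ($R{\left(P \right)} = \frac{6}{6} = 6 \cdot \frac{1}{6} = 1$)
$n{\left(l \right)} = 1$
$8429 n{\left(\left(-5\right) \left(-1\right) \right)} = 8429 \cdot 1 = 8429$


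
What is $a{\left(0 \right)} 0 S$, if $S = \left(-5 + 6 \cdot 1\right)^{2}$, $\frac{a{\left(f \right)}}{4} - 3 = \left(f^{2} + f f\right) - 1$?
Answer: $0$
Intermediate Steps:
$a{\left(f \right)} = 8 + 8 f^{2}$ ($a{\left(f \right)} = 12 + 4 \left(\left(f^{2} + f f\right) - 1\right) = 12 + 4 \left(\left(f^{2} + f^{2}\right) - 1\right) = 12 + 4 \left(2 f^{2} - 1\right) = 12 + 4 \left(-1 + 2 f^{2}\right) = 12 + \left(-4 + 8 f^{2}\right) = 8 + 8 f^{2}$)
$S = 1$ ($S = \left(-5 + 6\right)^{2} = 1^{2} = 1$)
$a{\left(0 \right)} 0 S = \left(8 + 8 \cdot 0^{2}\right) 0 \cdot 1 = \left(8 + 8 \cdot 0\right) 0 \cdot 1 = \left(8 + 0\right) 0 \cdot 1 = 8 \cdot 0 \cdot 1 = 0 \cdot 1 = 0$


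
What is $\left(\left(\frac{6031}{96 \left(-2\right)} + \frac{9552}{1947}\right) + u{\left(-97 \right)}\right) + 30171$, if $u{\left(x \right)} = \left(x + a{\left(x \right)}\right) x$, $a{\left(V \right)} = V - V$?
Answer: $\frac{4928681849}{124608} \approx 39554.0$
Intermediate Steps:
$a{\left(V \right)} = 0$
$u{\left(x \right)} = x^{2}$ ($u{\left(x \right)} = \left(x + 0\right) x = x x = x^{2}$)
$\left(\left(\frac{6031}{96 \left(-2\right)} + \frac{9552}{1947}\right) + u{\left(-97 \right)}\right) + 30171 = \left(\left(\frac{6031}{96 \left(-2\right)} + \frac{9552}{1947}\right) + \left(-97\right)^{2}\right) + 30171 = \left(\left(\frac{6031}{-192} + 9552 \cdot \frac{1}{1947}\right) + 9409\right) + 30171 = \left(\left(6031 \left(- \frac{1}{192}\right) + \frac{3184}{649}\right) + 9409\right) + 30171 = \left(\left(- \frac{6031}{192} + \frac{3184}{649}\right) + 9409\right) + 30171 = \left(- \frac{3302791}{124608} + 9409\right) + 30171 = \frac{1169133881}{124608} + 30171 = \frac{4928681849}{124608}$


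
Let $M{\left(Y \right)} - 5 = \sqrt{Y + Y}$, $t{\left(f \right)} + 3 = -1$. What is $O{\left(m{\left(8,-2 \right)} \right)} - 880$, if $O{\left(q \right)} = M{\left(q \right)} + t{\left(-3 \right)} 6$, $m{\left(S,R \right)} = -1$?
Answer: $-899 + i \sqrt{2} \approx -899.0 + 1.4142 i$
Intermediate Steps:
$t{\left(f \right)} = -4$ ($t{\left(f \right)} = -3 - 1 = -4$)
$M{\left(Y \right)} = 5 + \sqrt{2} \sqrt{Y}$ ($M{\left(Y \right)} = 5 + \sqrt{Y + Y} = 5 + \sqrt{2 Y} = 5 + \sqrt{2} \sqrt{Y}$)
$O{\left(q \right)} = -19 + \sqrt{2} \sqrt{q}$ ($O{\left(q \right)} = \left(5 + \sqrt{2} \sqrt{q}\right) - 24 = -19 + \sqrt{2} \sqrt{q}$)
$O{\left(m{\left(8,-2 \right)} \right)} - 880 = \left(-19 + \sqrt{2} \sqrt{-1}\right) - 880 = \left(-19 + \sqrt{2} i\right) - 880 = \left(-19 + i \sqrt{2}\right) - 880 = -899 + i \sqrt{2}$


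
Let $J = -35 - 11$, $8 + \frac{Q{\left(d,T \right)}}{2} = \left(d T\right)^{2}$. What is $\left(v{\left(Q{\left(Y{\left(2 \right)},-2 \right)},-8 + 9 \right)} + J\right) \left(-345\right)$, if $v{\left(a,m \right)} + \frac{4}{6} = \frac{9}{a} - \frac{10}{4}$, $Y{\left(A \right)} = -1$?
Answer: $\frac{138805}{8} \approx 17351.0$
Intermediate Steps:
$Q{\left(d,T \right)} = -16 + 2 T^{2} d^{2}$ ($Q{\left(d,T \right)} = -16 + 2 \left(d T\right)^{2} = -16 + 2 \left(T d\right)^{2} = -16 + 2 T^{2} d^{2}$)
$v{\left(a,m \right)} = - \frac{19}{6} + \frac{9}{a}$ ($v{\left(a,m \right)} = - \frac{2}{3} + \left(\frac{9}{a} - \frac{10}{4}\right) = - \frac{2}{3} + \left(\frac{9}{a} - \frac{5}{2}\right) = - \frac{2}{3} - \left(\frac{5}{2} - \frac{9}{a}\right) = - \frac{19}{6} + \frac{9}{a}$)
$J = -46$
$\left(v{\left(Q{\left(Y{\left(2 \right)},-2 \right)},-8 + 9 \right)} + J\right) \left(-345\right) = \left(\left(- \frac{19}{6} + \frac{9}{-16 + 2 \left(-2\right)^{2} \left(-1\right)^{2}}\right) - 46\right) \left(-345\right) = \left(\left(- \frac{19}{6} + \frac{9}{-16 + 2 \cdot 4 \cdot 1}\right) - 46\right) \left(-345\right) = \left(\left(- \frac{19}{6} + \frac{9}{-16 + 8}\right) - 46\right) \left(-345\right) = \left(\left(- \frac{19}{6} + \frac{9}{-8}\right) - 46\right) \left(-345\right) = \left(\left(- \frac{19}{6} + 9 \left(- \frac{1}{8}\right)\right) - 46\right) \left(-345\right) = \left(\left(- \frac{19}{6} - \frac{9}{8}\right) - 46\right) \left(-345\right) = \left(- \frac{103}{24} - 46\right) \left(-345\right) = \left(- \frac{1207}{24}\right) \left(-345\right) = \frac{138805}{8}$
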